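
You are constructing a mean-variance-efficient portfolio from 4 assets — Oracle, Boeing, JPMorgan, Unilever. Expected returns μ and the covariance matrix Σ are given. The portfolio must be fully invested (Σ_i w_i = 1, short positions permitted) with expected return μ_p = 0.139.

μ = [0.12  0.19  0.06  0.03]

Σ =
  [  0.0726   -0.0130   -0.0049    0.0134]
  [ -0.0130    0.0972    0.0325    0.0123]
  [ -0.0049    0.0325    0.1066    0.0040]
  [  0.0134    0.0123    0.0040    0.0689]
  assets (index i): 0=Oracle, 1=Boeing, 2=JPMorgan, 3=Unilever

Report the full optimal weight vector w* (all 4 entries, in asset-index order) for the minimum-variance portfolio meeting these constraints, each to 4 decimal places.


0.4518  0.4127  0.0767  0.0588

p=Σ⁻¹μ = [2.1343  2.2977  -0.0250  -0.3884]
q=Σ⁻¹𝟙 = [13.9604  8.5514  7.0453  9.8631]
a=μᵀp=0.679530  b=𝟙ᵀp=4.018626  c=𝟙ᵀq=39.420226  D=ac−b²=10.637863
λ₁=(c·0.139−b)/D = (39.420226·0.139−4.018626)/10.637863 = 0.137319
λ₂=(a−b·0.139)/D = (0.679530−4.018626·0.139)/10.637863 = 0.011369
w* = 0.137319·p + 0.011369·q:
  w_0 = 0.137319·2.1343 + 0.011369·13.9604 = 0.4518  (Oracle)
  w_1 = 0.137319·2.2977 + 0.011369·8.5514 = 0.4127  (Boeing)
  w_2 = 0.137319·-0.0250 + 0.011369·7.0453 = 0.0767  (JPMorgan)
  w_3 = 0.137319·-0.3884 + 0.011369·9.8631 = 0.0588  (Unilever)
Σw_i=1.0000  μᵀw=0.1390
σ²=wᵀΣw=λ₁·μ_p+λ₂ = 0.137319·0.139 + 0.011369 = 0.030456 ≈ 0.0305


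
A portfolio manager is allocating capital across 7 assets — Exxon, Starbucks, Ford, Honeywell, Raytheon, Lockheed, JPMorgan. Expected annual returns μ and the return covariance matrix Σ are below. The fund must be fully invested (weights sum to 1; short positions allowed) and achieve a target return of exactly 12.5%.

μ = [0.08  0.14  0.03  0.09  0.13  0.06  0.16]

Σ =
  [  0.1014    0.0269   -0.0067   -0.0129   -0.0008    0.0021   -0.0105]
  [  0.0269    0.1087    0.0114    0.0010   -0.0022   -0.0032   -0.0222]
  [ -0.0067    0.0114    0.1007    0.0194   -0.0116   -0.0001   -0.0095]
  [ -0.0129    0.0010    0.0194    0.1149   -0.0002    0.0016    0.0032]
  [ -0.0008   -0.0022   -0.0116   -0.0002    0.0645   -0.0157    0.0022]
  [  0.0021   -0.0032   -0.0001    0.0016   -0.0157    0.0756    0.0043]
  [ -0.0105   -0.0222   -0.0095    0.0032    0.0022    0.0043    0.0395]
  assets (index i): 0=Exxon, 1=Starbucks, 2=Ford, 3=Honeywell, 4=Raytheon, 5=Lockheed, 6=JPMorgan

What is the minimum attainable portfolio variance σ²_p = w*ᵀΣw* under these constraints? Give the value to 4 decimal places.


0.0094

x=Σ⁻¹μ = [0.8971  2.1594  0.7793  0.5729  2.3063  1.0206  5.4042]
y=Σ⁻¹𝟙 = [11.6796  12.9680  13.8273  6.3929  21.2072  15.7128  35.6255]
a=μᵀx=1.674752  b=𝟙ᵀx=13.139841  c=𝟙ᵀy=117.413255  D=ac−b²=23.982652
λ₁=(c·0.125−b)/D = (117.413255·0.125−13.139841)/23.982652 = 0.064080
λ₂=(a−b·0.125)/D = (1.674752−13.139841·0.125)/23.982652 = 0.001346
w* = 0.064080·x + 0.001346·y:
  w_0 = 0.064080·0.8971 + 0.001346·11.6796 = 0.0732  (Exxon)
  w_1 = 0.064080·2.1594 + 0.001346·12.9680 = 0.1558  (Starbucks)
  w_2 = 0.064080·0.7793 + 0.001346·13.8273 = 0.0685  (Ford)
  w_3 = 0.064080·0.5729 + 0.001346·6.3929 = 0.0453  (Honeywell)
  w_4 = 0.064080·2.3063 + 0.001346·21.2072 = 0.1763  (Raytheon)
  w_5 = 0.064080·1.0206 + 0.001346·15.7128 = 0.0865  (Lockheed)
  w_6 = 0.064080·5.4042 + 0.001346·35.6255 = 0.3942  (JPMorgan)
Σw_i=1.0000  μᵀw=0.1250
σ²=wᵀΣw=λ₁·μ_p+λ₂ = 0.064080·0.125 + 0.001346 = 0.009356 ≈ 0.0094


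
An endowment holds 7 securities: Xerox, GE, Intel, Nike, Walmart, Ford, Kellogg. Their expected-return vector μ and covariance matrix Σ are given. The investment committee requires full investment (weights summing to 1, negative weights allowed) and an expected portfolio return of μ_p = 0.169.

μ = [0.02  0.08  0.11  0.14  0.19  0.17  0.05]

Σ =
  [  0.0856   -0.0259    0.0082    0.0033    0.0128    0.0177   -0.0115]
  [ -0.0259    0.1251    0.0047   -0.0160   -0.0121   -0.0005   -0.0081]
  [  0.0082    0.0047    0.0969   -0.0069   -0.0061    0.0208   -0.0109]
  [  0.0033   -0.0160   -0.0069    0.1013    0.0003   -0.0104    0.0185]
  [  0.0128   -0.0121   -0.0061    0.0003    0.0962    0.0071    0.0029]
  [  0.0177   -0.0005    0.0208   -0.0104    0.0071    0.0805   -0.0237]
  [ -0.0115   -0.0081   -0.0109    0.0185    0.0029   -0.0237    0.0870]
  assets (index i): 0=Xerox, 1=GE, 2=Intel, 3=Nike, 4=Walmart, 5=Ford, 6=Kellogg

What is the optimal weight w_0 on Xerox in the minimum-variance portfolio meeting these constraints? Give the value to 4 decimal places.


u=Σ⁻¹μ = [-0.2476  1.0289  0.9772  1.6699  2.0004  2.2386  0.9483]
v=Σ⁻¹𝟙 = [12.7018  13.6672  9.0488  10.5000  9.5265  12.7512  16.5027]
a=μᵀu=1.226691  b=𝟙ᵀu=8.615645  c=𝟙ᵀv=84.698144  D=ac−b²=29.669086
λ₁=(c·0.169−b)/D = (84.698144·0.169−8.615645)/29.669086 = 0.192063
λ₂=(a−b·0.169)/D = (1.226691−8.615645·0.169)/29.669086 = -0.007730
w* = 0.192063·u + -0.007730·v:
  w_0 = 0.192063·-0.2476 + -0.007730·12.7018 = -0.1458  (Xerox)
  w_1 = 0.192063·1.0289 + -0.007730·13.6672 = 0.0920  (GE)
  w_2 = 0.192063·0.9772 + -0.007730·9.0488 = 0.1177  (Intel)
  w_3 = 0.192063·1.6699 + -0.007730·10.5000 = 0.2396  (Nike)
  w_4 = 0.192063·2.0004 + -0.007730·9.5265 = 0.3106  (Walmart)
  w_5 = 0.192063·2.2386 + -0.007730·12.7512 = 0.3314  (Ford)
  w_6 = 0.192063·0.9483 + -0.007730·16.5027 = 0.0546  (Kellogg)
Σw_i=1.0000  μᵀw=0.1690
σ²=wᵀΣw=λ₁·μ_p+λ₂ = 0.192063·0.169 + -0.007730 = 0.024728 ≈ 0.0247

-0.1458


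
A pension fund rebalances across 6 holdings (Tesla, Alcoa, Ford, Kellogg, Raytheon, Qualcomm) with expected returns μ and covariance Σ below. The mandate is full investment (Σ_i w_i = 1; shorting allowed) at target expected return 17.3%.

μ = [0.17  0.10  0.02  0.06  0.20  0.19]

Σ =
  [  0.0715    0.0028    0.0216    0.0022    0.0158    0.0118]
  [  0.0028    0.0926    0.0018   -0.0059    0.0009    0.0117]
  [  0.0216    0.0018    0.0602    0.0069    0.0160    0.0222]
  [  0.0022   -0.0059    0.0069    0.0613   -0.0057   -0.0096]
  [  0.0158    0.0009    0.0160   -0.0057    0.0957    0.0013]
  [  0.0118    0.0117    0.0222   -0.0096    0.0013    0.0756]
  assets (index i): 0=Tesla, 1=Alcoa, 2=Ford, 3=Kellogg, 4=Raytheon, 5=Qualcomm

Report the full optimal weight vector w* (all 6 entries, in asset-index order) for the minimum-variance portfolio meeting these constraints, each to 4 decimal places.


0.2196  0.1233  -0.1831  0.2700  0.2462  0.3240

x=Σ⁻¹μ = [2.0087  0.7903  -2.3107  1.9121  2.2108  2.9607]
y=Σ⁻¹𝟙 = [7.6494  10.1713  4.7192  19.1263  9.2869  11.3427]
a=μᵀx=1.493726  b=𝟙ᵀx=7.571975  c=𝟙ᵀy=62.295799  D=ac−b²=35.718034
λ₁=(c·0.173−b)/D = (62.295799·0.173−7.571975)/35.718034 = 0.089736
λ₂=(a−b·0.173)/D = (1.493726−7.571975·0.173)/35.718034 = 0.005145
w* = 0.089736·x + 0.005145·y:
  w_0 = 0.089736·2.0087 + 0.005145·7.6494 = 0.2196  (Tesla)
  w_1 = 0.089736·0.7903 + 0.005145·10.1713 = 0.1233  (Alcoa)
  w_2 = 0.089736·-2.3107 + 0.005145·4.7192 = -0.1831  (Ford)
  w_3 = 0.089736·1.9121 + 0.005145·19.1263 = 0.2700  (Kellogg)
  w_4 = 0.089736·2.2108 + 0.005145·9.2869 = 0.2462  (Raytheon)
  w_5 = 0.089736·2.9607 + 0.005145·11.3427 = 0.3240  (Qualcomm)
Σw_i=1.0000  μᵀw=0.1730
σ²=wᵀΣw=λ₁·μ_p+λ₂ = 0.089736·0.173 + 0.005145 = 0.020669 ≈ 0.0207


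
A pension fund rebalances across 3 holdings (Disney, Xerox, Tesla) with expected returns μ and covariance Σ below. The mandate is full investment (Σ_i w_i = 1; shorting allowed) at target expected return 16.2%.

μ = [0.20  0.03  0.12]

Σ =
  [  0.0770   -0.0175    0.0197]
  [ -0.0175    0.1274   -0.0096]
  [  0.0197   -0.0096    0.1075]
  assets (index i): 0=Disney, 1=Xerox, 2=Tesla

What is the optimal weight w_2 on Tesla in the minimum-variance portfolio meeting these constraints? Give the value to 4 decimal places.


0.1714

p=Σ⁻¹μ = [2.5629  0.6406  0.7038]
q=Σ⁻¹𝟙 = [13.3308  10.2664  7.7762]
a=μᵀp=0.616258  b=𝟙ᵀp=3.907294  c=𝟙ᵀq=31.373396  D=ac−b²=4.067163
λ₁=(c·0.162−b)/D = (31.373396·0.162−3.907294)/4.067163 = 0.288947
λ₂=(a−b·0.162)/D = (0.616258−3.907294·0.162)/4.067163 = -0.004112
w* = 0.288947·p + -0.004112·q:
  w_0 = 0.288947·2.5629 + -0.004112·13.3308 = 0.6857  (Disney)
  w_1 = 0.288947·0.6406 + -0.004112·10.2664 = 0.1429  (Xerox)
  w_2 = 0.288947·0.7038 + -0.004112·7.7762 = 0.1714  (Tesla)
Σw_i=1.0000  μᵀw=0.1620
σ²=wᵀΣw=λ₁·μ_p+λ₂ = 0.288947·0.162 + -0.004112 = 0.042698 ≈ 0.0427


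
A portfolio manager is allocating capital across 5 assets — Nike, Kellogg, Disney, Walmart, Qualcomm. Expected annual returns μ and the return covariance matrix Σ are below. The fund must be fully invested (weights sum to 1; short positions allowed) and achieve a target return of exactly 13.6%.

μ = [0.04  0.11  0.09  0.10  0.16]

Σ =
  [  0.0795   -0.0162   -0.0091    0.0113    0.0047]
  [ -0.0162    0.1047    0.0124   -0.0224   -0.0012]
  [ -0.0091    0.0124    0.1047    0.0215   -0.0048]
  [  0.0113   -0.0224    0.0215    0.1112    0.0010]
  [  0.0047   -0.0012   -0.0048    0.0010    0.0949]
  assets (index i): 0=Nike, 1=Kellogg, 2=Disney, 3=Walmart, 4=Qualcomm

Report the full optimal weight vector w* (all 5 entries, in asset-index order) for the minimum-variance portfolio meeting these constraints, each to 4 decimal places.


-0.0731  0.2648  0.0905  0.2199  0.4979

x=Σ⁻¹μ = [0.6032  1.2929  0.6396  0.9595  1.6947]
y=Σ⁻¹𝟙 = [14.2799  12.7403  8.0176  8.4652  10.3076]
a=μᵀx=0.591016  b=𝟙ᵀx=5.189948  c=𝟙ᵀy=53.810566  D=ac−b²=4.867334
λ₁=(c·0.136−b)/D = (53.810566·0.136−5.189948)/4.867334 = 0.437260
λ₂=(a−b·0.136)/D = (0.591016−5.189948·0.136)/4.867334 = -0.023589
w* = 0.437260·x + -0.023589·y:
  w_0 = 0.437260·0.6032 + -0.023589·14.2799 = -0.0731  (Nike)
  w_1 = 0.437260·1.2929 + -0.023589·12.7403 = 0.2648  (Kellogg)
  w_2 = 0.437260·0.6396 + -0.023589·8.0176 = 0.0905  (Disney)
  w_3 = 0.437260·0.9595 + -0.023589·8.4652 = 0.2199  (Walmart)
  w_4 = 0.437260·1.6947 + -0.023589·10.3076 = 0.4979  (Qualcomm)
Σw_i=1.0000  μᵀw=0.1360
σ²=wᵀΣw=λ₁·μ_p+λ₂ = 0.437260·0.136 + -0.023589 = 0.035878 ≈ 0.0359


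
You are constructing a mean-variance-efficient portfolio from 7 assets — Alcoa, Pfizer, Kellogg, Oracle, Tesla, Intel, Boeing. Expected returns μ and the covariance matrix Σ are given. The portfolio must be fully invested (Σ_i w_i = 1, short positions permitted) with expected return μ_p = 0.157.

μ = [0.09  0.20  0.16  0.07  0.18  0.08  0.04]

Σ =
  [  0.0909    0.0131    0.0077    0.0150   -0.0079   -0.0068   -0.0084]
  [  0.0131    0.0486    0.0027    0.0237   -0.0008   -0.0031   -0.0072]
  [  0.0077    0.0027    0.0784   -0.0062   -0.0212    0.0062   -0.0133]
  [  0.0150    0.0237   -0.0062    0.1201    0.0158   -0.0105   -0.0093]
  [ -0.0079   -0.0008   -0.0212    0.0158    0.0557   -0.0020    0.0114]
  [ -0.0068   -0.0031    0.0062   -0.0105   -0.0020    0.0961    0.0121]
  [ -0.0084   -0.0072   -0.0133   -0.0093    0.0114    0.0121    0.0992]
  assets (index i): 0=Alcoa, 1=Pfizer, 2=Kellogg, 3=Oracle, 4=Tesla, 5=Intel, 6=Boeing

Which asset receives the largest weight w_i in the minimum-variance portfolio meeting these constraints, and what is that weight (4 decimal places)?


x=Σ⁻¹μ = [0.7415  4.2911  3.0527  -0.7098  4.6905  0.7854  0.4854]
y=Σ⁻¹𝟙 = [10.1617  17.9692  18.9954  3.0474  24.1026  9.9162  11.0984]
a=μᵀx=2.290222  b=𝟙ᵀx=13.336664  c=𝟙ᵀy=95.290777  D=ac−b²=40.370424
λ₁=(c·0.157−b)/D = (95.290777·0.157−13.336664)/40.370424 = 0.040227
λ₂=(a−b·0.157)/D = (2.290222−13.336664·0.157)/40.370424 = 0.004864
w* = 0.040227·x + 0.004864·y:
  w_0 = 0.040227·0.7415 + 0.004864·10.1617 = 0.0793  (Alcoa)
  w_1 = 0.040227·4.2911 + 0.004864·17.9692 = 0.2600  (Pfizer)
  w_2 = 0.040227·3.0527 + 0.004864·18.9954 = 0.2152  (Kellogg)
  w_3 = 0.040227·-0.7098 + 0.004864·3.0474 = -0.0137  (Oracle)
  w_4 = 0.040227·4.6905 + 0.004864·24.1026 = 0.3059  (Tesla)
  w_5 = 0.040227·0.7854 + 0.004864·9.9162 = 0.0798  (Intel)
  w_6 = 0.040227·0.4854 + 0.004864·11.0984 = 0.0735  (Boeing)
Σw_i=1.0000  μᵀw=0.1570
σ²=wᵀΣw=λ₁·μ_p+λ₂ = 0.040227·0.157 + 0.004864 = 0.011180 ≈ 0.0112

Tesla (0.3059)


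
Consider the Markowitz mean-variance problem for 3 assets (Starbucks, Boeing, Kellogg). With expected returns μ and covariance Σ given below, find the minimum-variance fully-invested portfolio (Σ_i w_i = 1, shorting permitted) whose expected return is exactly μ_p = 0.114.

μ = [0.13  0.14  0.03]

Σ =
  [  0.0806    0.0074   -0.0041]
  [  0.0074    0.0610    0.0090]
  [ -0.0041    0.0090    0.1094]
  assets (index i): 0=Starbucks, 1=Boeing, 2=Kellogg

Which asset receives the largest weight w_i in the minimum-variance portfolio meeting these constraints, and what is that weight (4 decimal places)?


p=Σ⁻¹μ = [1.4281  2.0990  0.1551]
q=Σ⁻¹𝟙 = [11.5747  13.7435  8.4439]
a=μᵀp=0.484157  b=𝟙ᵀp=3.682112  c=𝟙ᵀq=33.762067  D=ac−b²=2.788204
λ₁=(c·0.114−b)/D = (33.762067·0.114−3.682112)/2.788204 = 0.059811
λ₂=(a−b·0.114)/D = (0.484157−3.682112·0.114)/2.788204 = 0.023096
w* = 0.059811·p + 0.023096·q:
  w_0 = 0.059811·1.4281 + 0.023096·11.5747 = 0.3527  (Starbucks)
  w_1 = 0.059811·2.0990 + 0.023096·13.7435 = 0.4430  (Boeing)
  w_2 = 0.059811·0.1551 + 0.023096·8.4439 = 0.2043  (Kellogg)
Σw_i=1.0000  μᵀw=0.1140
σ²=wᵀΣw=λ₁·μ_p+λ₂ = 0.059811·0.114 + 0.023096 = 0.029914 ≈ 0.0299

Boeing (0.4430)


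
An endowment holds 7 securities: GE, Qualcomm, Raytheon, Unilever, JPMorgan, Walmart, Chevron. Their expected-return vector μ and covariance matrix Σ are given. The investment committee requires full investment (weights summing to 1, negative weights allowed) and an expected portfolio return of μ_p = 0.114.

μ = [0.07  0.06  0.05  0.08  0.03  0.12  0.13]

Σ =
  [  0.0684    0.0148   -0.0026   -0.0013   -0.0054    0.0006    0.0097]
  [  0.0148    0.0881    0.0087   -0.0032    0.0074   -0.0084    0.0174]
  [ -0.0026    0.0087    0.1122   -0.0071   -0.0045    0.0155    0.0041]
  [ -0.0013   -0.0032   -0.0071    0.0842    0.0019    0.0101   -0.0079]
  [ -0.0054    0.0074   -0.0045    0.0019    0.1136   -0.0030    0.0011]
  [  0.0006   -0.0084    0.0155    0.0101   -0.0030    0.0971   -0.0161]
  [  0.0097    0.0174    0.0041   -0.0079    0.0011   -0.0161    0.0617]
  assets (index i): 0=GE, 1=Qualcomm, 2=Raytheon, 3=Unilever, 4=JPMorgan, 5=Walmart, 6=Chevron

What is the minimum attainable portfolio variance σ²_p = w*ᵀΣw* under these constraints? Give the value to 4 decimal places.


0.0203

x=Σ⁻¹μ = [0.6654  0.2221  0.2205  1.0279  0.2893  1.5239  2.4492]
y=Σ⁻¹𝟙 = [12.1434  6.0499  7.7670  12.9469  9.2127  11.1787  16.4865]
a=μᵀx=0.663093  b=𝟙ᵀx=6.398206  c=𝟙ᵀy=75.785051  D=ac−b²=9.315520
λ₁=(c·0.114−b)/D = (75.785051·0.114−6.398206)/9.315520 = 0.240597
λ₂=(a−b·0.114)/D = (0.663093−6.398206·0.114)/9.315520 = -0.007117
w* = 0.240597·x + -0.007117·y:
  w_0 = 0.240597·0.6654 + -0.007117·12.1434 = 0.0737  (GE)
  w_1 = 0.240597·0.2221 + -0.007117·6.0499 = 0.0104  (Qualcomm)
  w_2 = 0.240597·0.2205 + -0.007117·7.7670 = -0.0022  (Raytheon)
  w_3 = 0.240597·1.0279 + -0.007117·12.9469 = 0.1552  (Unilever)
  w_4 = 0.240597·0.2893 + -0.007117·9.2127 = 0.0040  (JPMorgan)
  w_5 = 0.240597·1.5239 + -0.007117·11.1787 = 0.2871  (Walmart)
  w_6 = 0.240597·2.4492 + -0.007117·16.4865 = 0.4719  (Chevron)
Σw_i=1.0000  μᵀw=0.1140
σ²=wᵀΣw=λ₁·μ_p+λ₂ = 0.240597·0.114 + -0.007117 = 0.020311 ≈ 0.0203


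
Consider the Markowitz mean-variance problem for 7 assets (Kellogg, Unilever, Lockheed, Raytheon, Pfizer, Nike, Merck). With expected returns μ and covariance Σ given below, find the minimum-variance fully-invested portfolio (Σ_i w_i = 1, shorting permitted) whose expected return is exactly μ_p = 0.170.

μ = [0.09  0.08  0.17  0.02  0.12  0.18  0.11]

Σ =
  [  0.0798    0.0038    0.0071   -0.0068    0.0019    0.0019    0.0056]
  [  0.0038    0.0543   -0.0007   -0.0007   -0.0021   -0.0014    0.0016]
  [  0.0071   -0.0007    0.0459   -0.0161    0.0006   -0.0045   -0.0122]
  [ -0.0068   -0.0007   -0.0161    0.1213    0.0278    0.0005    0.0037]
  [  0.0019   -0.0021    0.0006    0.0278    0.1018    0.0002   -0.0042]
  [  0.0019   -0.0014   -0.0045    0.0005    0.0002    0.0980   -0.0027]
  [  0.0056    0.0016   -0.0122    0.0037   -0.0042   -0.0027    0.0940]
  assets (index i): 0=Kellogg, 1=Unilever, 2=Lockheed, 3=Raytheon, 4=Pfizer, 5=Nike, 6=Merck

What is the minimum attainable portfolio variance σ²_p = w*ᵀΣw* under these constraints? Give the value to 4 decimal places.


u=Σ⁻¹μ = [0.4939  1.5473  4.4852  0.4783  1.1141  2.0998  1.7878]
v=Σ⁻¹𝟙 = [8.5080  18.5243  29.1966  10.4989  7.5562  11.9577  13.8733]
a=μᵀu=1.648580  b=𝟙ᵀu=12.006244  c=𝟙ᵀv=100.114891  D=ac−b²=20.897464
λ₁=(c·0.170−b)/D = (100.114891·0.170−12.006244)/20.897464 = 0.239899
λ₂=(a−b·0.170)/D = (1.648580−12.006244·0.170)/20.897464 = -0.018781
w* = 0.239899·u + -0.018781·v:
  w_0 = 0.239899·0.4939 + -0.018781·8.5080 = -0.0413  (Kellogg)
  w_1 = 0.239899·1.5473 + -0.018781·18.5243 = 0.0233  (Unilever)
  w_2 = 0.239899·4.4852 + -0.018781·29.1966 = 0.5276  (Lockheed)
  w_3 = 0.239899·0.4783 + -0.018781·10.4989 = -0.0824  (Raytheon)
  w_4 = 0.239899·1.1141 + -0.018781·7.5562 = 0.1253  (Pfizer)
  w_5 = 0.239899·2.0998 + -0.018781·11.9577 = 0.2791  (Nike)
  w_6 = 0.239899·1.7878 + -0.018781·13.8733 = 0.1683  (Merck)
Σw_i=1.0000  μᵀw=0.1700
σ²=wᵀΣw=λ₁·μ_p+λ₂ = 0.239899·0.170 + -0.018781 = 0.022002 ≈ 0.0220

0.0220


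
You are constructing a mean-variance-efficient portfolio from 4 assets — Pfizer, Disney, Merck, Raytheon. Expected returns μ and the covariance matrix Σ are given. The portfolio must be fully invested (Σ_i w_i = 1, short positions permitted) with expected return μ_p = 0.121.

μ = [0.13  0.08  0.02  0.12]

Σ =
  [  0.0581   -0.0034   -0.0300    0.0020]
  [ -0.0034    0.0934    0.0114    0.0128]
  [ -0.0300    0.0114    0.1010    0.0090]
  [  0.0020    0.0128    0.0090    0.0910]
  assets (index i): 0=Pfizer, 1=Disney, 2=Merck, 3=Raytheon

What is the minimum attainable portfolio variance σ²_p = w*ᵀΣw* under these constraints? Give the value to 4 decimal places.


x=Σ⁻¹μ = [2.6612  0.7062  0.8125  1.0805]
y=Σ⁻¹𝟙 = [25.6449  8.6574  15.8604  7.6390]
a=μᵀx=0.548356  b=𝟙ᵀx=5.260325  c=𝟙ᵀy=57.801786  D=ac−b²=4.024962
λ₁=(c·0.121−b)/D = (57.801786·0.121−5.260325)/4.024962 = 0.430735
λ₂=(a−b·0.121)/D = (0.548356−5.260325·0.121)/4.024962 = -0.021899
w* = 0.430735·x + -0.021899·y:
  w_0 = 0.430735·2.6612 + -0.021899·25.6449 = 0.5847  (Pfizer)
  w_1 = 0.430735·0.7062 + -0.021899·8.6574 = 0.1146  (Disney)
  w_2 = 0.430735·0.8125 + -0.021899·15.8604 = 0.0026  (Merck)
  w_3 = 0.430735·1.0805 + -0.021899·7.6390 = 0.2981  (Raytheon)
Σw_i=1.0000  μᵀw=0.1210
σ²=wᵀΣw=λ₁·μ_p+λ₂ = 0.430735·0.121 + -0.021899 = 0.030220 ≈ 0.0302

0.0302


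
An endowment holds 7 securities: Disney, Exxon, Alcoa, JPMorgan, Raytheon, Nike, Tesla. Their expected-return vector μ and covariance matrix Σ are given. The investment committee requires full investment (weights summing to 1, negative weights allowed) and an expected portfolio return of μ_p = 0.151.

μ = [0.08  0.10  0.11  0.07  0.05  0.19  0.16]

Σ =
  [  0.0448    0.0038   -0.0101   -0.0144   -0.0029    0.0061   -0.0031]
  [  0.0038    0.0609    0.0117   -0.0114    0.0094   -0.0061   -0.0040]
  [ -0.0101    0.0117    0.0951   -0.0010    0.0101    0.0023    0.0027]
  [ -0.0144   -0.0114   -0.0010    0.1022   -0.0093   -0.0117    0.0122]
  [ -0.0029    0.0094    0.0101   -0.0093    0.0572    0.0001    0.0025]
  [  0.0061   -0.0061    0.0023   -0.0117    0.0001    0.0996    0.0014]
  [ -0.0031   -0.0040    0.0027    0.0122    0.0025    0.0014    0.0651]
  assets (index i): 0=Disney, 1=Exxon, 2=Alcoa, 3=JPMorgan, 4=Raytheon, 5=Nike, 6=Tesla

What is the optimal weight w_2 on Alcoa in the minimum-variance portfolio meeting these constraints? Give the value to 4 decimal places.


0.0988

x=Σ⁻¹μ = [2.1786  1.7968  1.0016  1.2031  0.6024  1.9690  2.3394]
y=Σ⁻¹𝟙 = [29.1341  15.2766  9.4740  16.8755  16.9221  10.7518  13.2504]
a=μᵀx=1.326888  b=𝟙ᵀx=11.090827  c=𝟙ᵀy=111.684477  D=ac−b²=25.186317
λ₁=(c·0.151−b)/D = (111.684477·0.151−11.090827)/25.186317 = 0.229233
λ₂=(a−b·0.151)/D = (1.326888−11.090827·0.151)/25.186317 = -0.013810
w* = 0.229233·x + -0.013810·y:
  w_0 = 0.229233·2.1786 + -0.013810·29.1341 = 0.0971  (Disney)
  w_1 = 0.229233·1.7968 + -0.013810·15.2766 = 0.2009  (Exxon)
  w_2 = 0.229233·1.0016 + -0.013810·9.4740 = 0.0988  (Alcoa)
  w_3 = 0.229233·1.2031 + -0.013810·16.8755 = 0.0427  (JPMorgan)
  w_4 = 0.229233·0.6024 + -0.013810·16.9221 = -0.0956  (Raytheon)
  w_5 = 0.229233·1.9690 + -0.013810·10.7518 = 0.3029  (Nike)
  w_6 = 0.229233·2.3394 + -0.013810·13.2504 = 0.3533  (Tesla)
Σw_i=1.0000  μᵀw=0.1510
σ²=wᵀΣw=λ₁·μ_p+λ₂ = 0.229233·0.151 + -0.013810 = 0.020804 ≈ 0.0208


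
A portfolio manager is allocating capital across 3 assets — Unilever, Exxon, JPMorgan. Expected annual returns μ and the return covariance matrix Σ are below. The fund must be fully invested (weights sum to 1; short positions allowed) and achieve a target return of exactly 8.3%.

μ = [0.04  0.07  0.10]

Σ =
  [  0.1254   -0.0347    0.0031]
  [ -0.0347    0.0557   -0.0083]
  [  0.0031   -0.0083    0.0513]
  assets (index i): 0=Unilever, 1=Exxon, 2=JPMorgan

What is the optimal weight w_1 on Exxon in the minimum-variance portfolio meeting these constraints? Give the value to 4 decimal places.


0.3703

u=Σ⁻¹μ = [0.8503  2.1204  2.2410]
v=Σ⁻¹𝟙 = [16.1095  31.5085  23.6176]
a=μᵀu=0.406542  b=𝟙ᵀu=5.211735  c=𝟙ᵀv=71.235615  D=ac−b²=1.798064
λ₁=(c·0.083−b)/D = (71.235615·0.083−5.211735)/1.798064 = 0.389764
λ₂=(a−b·0.083)/D = (0.406542−5.211735·0.083)/1.798064 = -0.014478
w* = 0.389764·u + -0.014478·v:
  w_0 = 0.389764·0.8503 + -0.014478·16.1095 = 0.0982  (Unilever)
  w_1 = 0.389764·2.1204 + -0.014478·31.5085 = 0.3703  (Exxon)
  w_2 = 0.389764·2.2410 + -0.014478·23.6176 = 0.5315  (JPMorgan)
Σw_i=1.0000  μᵀw=0.0830
σ²=wᵀΣw=λ₁·μ_p+λ₂ = 0.389764·0.083 + -0.014478 = 0.017872 ≈ 0.0179


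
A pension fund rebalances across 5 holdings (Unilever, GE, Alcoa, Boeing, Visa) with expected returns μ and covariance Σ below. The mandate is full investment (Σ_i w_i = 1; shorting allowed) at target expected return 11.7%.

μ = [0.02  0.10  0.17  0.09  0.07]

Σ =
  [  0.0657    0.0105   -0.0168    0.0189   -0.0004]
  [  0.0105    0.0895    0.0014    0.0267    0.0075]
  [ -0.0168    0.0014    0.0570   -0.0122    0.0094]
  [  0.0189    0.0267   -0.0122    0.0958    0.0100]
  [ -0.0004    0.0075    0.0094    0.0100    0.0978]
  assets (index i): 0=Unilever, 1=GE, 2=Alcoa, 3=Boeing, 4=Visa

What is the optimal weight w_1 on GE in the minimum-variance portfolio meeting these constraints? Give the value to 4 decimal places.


g=Σ⁻¹μ = [0.7732  0.6526  3.3704  1.0090  0.2417]
h=Σ⁻¹𝟙 = [18.1078  5.8843  23.2039  7.4655  6.8542]
a=μᵀg=0.761427  b=𝟙ᵀg=6.046944  c=𝟙ᵀh=61.515760  D=ac−b²=10.274253
λ₁=(c·0.117−b)/D = (61.515760·0.117−6.046944)/10.274253 = 0.111969
λ₂=(a−b·0.117)/D = (0.761427−6.046944·0.117)/10.274253 = 0.005250
w* = 0.111969·g + 0.005250·h:
  w_0 = 0.111969·0.7732 + 0.005250·18.1078 = 0.1816  (Unilever)
  w_1 = 0.111969·0.6526 + 0.005250·5.8843 = 0.1040  (GE)
  w_2 = 0.111969·3.3704 + 0.005250·23.2039 = 0.4992  (Alcoa)
  w_3 = 0.111969·1.0090 + 0.005250·7.4655 = 0.1522  (Boeing)
  w_4 = 0.111969·0.2417 + 0.005250·6.8542 = 0.0630  (Visa)
Σw_i=1.0000  μᵀw=0.1170
σ²=wᵀΣw=λ₁·μ_p+λ₂ = 0.111969·0.117 + 0.005250 = 0.018350 ≈ 0.0183

0.1040


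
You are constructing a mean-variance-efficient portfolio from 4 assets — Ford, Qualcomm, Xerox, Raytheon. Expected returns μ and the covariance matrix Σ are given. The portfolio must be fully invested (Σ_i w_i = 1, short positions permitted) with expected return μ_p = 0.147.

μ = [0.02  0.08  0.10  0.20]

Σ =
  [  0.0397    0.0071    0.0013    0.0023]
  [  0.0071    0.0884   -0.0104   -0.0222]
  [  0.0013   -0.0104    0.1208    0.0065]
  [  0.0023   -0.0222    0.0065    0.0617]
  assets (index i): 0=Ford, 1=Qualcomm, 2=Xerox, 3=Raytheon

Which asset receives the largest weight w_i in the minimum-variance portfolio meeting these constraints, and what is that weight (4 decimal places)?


Raytheon (0.5534)

x=Σ⁻¹μ = [-0.1005  1.9790  0.7908  3.8740]
y=Σ⁻¹𝟙 = [20.9426  15.6794  8.3162  20.1922]
a=μᵀx=1.010182  b=𝟙ᵀx=6.543269  c=𝟙ᵀy=65.130466  D=ac−b²=22.979258
λ₁=(c·0.147−b)/D = (65.130466·0.147−6.543269)/22.979258 = 0.131898
λ₂=(a−b·0.147)/D = (1.010182−6.543269·0.147)/22.979258 = 0.002103
w* = 0.131898·x + 0.002103·y:
  w_0 = 0.131898·-0.1005 + 0.002103·20.9426 = 0.0308  (Ford)
  w_1 = 0.131898·1.9790 + 0.002103·15.6794 = 0.2940  (Qualcomm)
  w_2 = 0.131898·0.7908 + 0.002103·8.3162 = 0.1218  (Xerox)
  w_3 = 0.131898·3.8740 + 0.002103·20.1922 = 0.5534  (Raytheon)
Σw_i=1.0000  μᵀw=0.1470
σ²=wᵀΣw=λ₁·μ_p+λ₂ = 0.131898·0.147 + 0.002103 = 0.021492 ≈ 0.0215


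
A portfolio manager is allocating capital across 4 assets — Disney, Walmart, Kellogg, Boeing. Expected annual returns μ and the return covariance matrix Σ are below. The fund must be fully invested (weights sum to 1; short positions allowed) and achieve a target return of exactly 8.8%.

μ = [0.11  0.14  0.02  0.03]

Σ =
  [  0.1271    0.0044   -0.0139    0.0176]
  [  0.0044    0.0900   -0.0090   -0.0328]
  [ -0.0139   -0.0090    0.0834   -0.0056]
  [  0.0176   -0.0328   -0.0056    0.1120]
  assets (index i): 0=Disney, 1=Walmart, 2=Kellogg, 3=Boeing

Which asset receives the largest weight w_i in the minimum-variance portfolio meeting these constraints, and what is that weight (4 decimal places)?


x=Σ⁻¹μ = [0.7697  1.8406  0.6148  0.7167]
y=Σ⁻¹𝟙 = [7.1180  17.3489  15.9681  13.6892]
a=μᵀx=0.376152  b=𝟙ᵀx=3.941855  c=𝟙ᵀy=54.124107  D=ac−b²=4.820674
λ₁=(c·0.088−b)/D = (54.124107·0.088−3.941855)/4.820674 = 0.170322
λ₂=(a−b·0.088)/D = (0.376152−3.941855·0.088)/4.820674 = 0.006072
w* = 0.170322·x + 0.006072·y:
  w_0 = 0.170322·0.7697 + 0.006072·7.1180 = 0.1743  (Disney)
  w_1 = 0.170322·1.8406 + 0.006072·17.3489 = 0.4188  (Walmart)
  w_2 = 0.170322·0.6148 + 0.006072·15.9681 = 0.2017  (Kellogg)
  w_3 = 0.170322·0.7167 + 0.006072·13.6892 = 0.2052  (Boeing)
Σw_i=1.0000  μᵀw=0.0880
σ²=wᵀΣw=λ₁·μ_p+λ₂ = 0.170322·0.088 + 0.006072 = 0.021060 ≈ 0.0211

Walmart (0.4188)


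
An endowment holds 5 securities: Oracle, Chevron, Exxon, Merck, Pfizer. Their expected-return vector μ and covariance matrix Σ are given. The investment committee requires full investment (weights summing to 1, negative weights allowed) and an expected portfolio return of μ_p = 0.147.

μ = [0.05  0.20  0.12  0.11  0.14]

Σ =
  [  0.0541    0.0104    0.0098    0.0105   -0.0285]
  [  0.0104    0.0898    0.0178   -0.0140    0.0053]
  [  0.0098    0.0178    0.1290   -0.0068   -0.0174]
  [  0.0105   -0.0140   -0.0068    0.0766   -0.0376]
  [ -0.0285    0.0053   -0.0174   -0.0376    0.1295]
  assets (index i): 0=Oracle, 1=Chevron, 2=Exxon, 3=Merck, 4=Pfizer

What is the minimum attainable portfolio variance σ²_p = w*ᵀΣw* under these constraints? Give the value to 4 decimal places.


0.0182

x=Σ⁻¹μ = [0.8885  2.2476  0.9940  2.8692  2.1513]
y=Σ⁻¹𝟙 = [21.1467  9.2766  8.6857  22.2559  19.6252]
a=μᵀx=1.230020  b=𝟙ᵀx=9.150626  c=𝟙ᵀy=80.990174  D=ac−b²=15.885620
λ₁=(c·0.147−b)/D = (80.990174·0.147−9.150626)/15.885620 = 0.173423
λ₂=(a−b·0.147)/D = (1.230020−9.150626·0.147)/15.885620 = -0.007247
w* = 0.173423·x + -0.007247·y:
  w_0 = 0.173423·0.8885 + -0.007247·21.1467 = 0.0008  (Oracle)
  w_1 = 0.173423·2.2476 + -0.007247·9.2766 = 0.3226  (Chevron)
  w_2 = 0.173423·0.9940 + -0.007247·8.6857 = 0.1094  (Exxon)
  w_3 = 0.173423·2.8692 + -0.007247·22.2559 = 0.3363  (Merck)
  w_4 = 0.173423·2.1513 + -0.007247·19.6252 = 0.2309  (Pfizer)
Σw_i=1.0000  μᵀw=0.1470
σ²=wᵀΣw=λ₁·μ_p+λ₂ = 0.173423·0.147 + -0.007247 = 0.018246 ≈ 0.0182


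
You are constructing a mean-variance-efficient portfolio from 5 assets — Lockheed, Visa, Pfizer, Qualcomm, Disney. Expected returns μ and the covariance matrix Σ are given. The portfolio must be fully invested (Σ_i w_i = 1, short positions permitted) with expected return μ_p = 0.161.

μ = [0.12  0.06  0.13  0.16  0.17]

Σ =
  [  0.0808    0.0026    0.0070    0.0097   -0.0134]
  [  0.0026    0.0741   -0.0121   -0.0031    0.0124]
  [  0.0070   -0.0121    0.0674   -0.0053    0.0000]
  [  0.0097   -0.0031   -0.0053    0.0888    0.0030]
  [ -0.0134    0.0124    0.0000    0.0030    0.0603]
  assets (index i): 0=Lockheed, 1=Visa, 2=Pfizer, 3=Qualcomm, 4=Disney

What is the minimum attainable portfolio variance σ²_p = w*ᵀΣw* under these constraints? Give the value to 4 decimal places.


0.0233

g=Σ⁻¹μ = [1.5779  0.6595  2.0149  1.6730  2.9510]
h=Σ⁻¹𝟙 = [11.7887  13.6490  16.9218  10.9244  15.8532]
a=μᵀg=1.260214  b=𝟙ᵀg=8.876368  c=𝟙ᵀh=69.137106  D=ac−b²=8.337608
λ₁=(c·0.161−b)/D = (69.137106·0.161−8.876368)/8.337608 = 0.270426
λ₂=(a−b·0.161)/D = (1.260214−8.876368·0.161)/8.337608 = -0.020255
w* = 0.270426·g + -0.020255·h:
  w_0 = 0.270426·1.5779 + -0.020255·11.7887 = 0.1879  (Lockheed)
  w_1 = 0.270426·0.6595 + -0.020255·13.6490 = -0.0981  (Visa)
  w_2 = 0.270426·2.0149 + -0.020255·16.9218 = 0.2021  (Pfizer)
  w_3 = 0.270426·1.6730 + -0.020255·10.9244 = 0.2311  (Qualcomm)
  w_4 = 0.270426·2.9510 + -0.020255·15.8532 = 0.4769  (Disney)
Σw_i=1.0000  μᵀw=0.1610
σ²=wᵀΣw=λ₁·μ_p+λ₂ = 0.270426·0.161 + -0.020255 = 0.023283 ≈ 0.0233


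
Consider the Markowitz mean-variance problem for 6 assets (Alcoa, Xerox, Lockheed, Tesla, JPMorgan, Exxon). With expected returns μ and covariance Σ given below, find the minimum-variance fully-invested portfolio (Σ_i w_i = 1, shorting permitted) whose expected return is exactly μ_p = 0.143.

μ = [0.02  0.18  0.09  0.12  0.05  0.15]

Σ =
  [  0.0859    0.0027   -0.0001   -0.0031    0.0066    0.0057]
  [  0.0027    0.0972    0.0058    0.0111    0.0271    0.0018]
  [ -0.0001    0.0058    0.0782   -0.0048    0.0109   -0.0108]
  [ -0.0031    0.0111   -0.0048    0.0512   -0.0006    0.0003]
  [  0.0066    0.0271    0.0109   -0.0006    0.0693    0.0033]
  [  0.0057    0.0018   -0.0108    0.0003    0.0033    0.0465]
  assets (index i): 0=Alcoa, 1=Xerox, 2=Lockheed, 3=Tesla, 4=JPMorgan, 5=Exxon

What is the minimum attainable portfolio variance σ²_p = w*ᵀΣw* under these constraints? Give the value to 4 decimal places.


0.0170

x=Σ⁻¹μ = [0.0511  1.5196  1.7039  2.1528  -0.2967  3.5636]
y=Σ⁻¹𝟙 = [10.1005  3.8869  15.7761  20.7443  8.5491  23.0404]
a=μᵀx=1.205952  b=𝟙ᵀx=8.694336  c=𝟙ᵀy=82.097356  D=ac−b²=23.414019
λ₁=(c·0.143−b)/D = (82.097356·0.143−8.694336)/23.414019 = 0.130075
λ₂=(a−b·0.143)/D = (1.205952−8.694336·0.143)/23.414019 = -0.001595
w* = 0.130075·x + -0.001595·y:
  w_0 = 0.130075·0.0511 + -0.001595·10.1005 = -0.0095  (Alcoa)
  w_1 = 0.130075·1.5196 + -0.001595·3.8869 = 0.1915  (Xerox)
  w_2 = 0.130075·1.7039 + -0.001595·15.7761 = 0.1965  (Lockheed)
  w_3 = 0.130075·2.1528 + -0.001595·20.7443 = 0.2469  (Tesla)
  w_4 = 0.130075·-0.2967 + -0.001595·8.5491 = -0.0522  (JPMorgan)
  w_5 = 0.130075·3.5636 + -0.001595·23.0404 = 0.4268  (Exxon)
Σw_i=1.0000  μᵀw=0.1430
σ²=wᵀΣw=λ₁·μ_p+λ₂ = 0.130075·0.143 + -0.001595 = 0.017006 ≈ 0.0170


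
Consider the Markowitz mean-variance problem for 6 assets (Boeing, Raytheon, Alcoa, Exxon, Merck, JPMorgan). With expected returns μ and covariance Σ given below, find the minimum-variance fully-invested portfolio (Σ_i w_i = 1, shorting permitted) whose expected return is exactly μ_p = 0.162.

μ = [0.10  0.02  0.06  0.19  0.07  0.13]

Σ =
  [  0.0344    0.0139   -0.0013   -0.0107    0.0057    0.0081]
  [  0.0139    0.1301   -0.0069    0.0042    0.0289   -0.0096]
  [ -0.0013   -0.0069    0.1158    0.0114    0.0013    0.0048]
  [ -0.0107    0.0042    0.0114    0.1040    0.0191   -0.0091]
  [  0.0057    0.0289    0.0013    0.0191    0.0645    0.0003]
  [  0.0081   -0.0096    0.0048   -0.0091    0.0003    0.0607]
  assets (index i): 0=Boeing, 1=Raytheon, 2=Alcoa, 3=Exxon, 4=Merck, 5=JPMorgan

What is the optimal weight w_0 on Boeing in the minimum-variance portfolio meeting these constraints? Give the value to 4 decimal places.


g=Σ⁻¹μ = [3.1749  -0.1370  0.2358  2.2772  0.1776  2.0182]
h=Σ⁻¹𝟙 = [26.3745  4.2664  7.3864  11.2137  7.7236  14.6886]
a=μᵀg=1.036375  b=𝟙ᵀg=7.746745  c=𝟙ᵀh=71.653277  D=ac−b²=14.247620
λ₁=(c·0.162−b)/D = (71.653277·0.162−7.746745)/14.247620 = 0.270999
λ₂=(a−b·0.162)/D = (1.036375−7.746745·0.162)/14.247620 = -0.015343
w* = 0.270999·g + -0.015343·h:
  w_0 = 0.270999·3.1749 + -0.015343·26.3745 = 0.4557  (Boeing)
  w_1 = 0.270999·-0.1370 + -0.015343·4.2664 = -0.1026  (Raytheon)
  w_2 = 0.270999·0.2358 + -0.015343·7.3864 = -0.0494  (Alcoa)
  w_3 = 0.270999·2.2772 + -0.015343·11.2137 = 0.4451  (Exxon)
  w_4 = 0.270999·0.1776 + -0.015343·7.7236 = -0.0704  (Merck)
  w_5 = 0.270999·2.0182 + -0.015343·14.6886 = 0.3216  (JPMorgan)
Σw_i=1.0000  μᵀw=0.1620
σ²=wᵀΣw=λ₁·μ_p+λ₂ = 0.270999·0.162 + -0.015343 = 0.028559 ≈ 0.0286

0.4557


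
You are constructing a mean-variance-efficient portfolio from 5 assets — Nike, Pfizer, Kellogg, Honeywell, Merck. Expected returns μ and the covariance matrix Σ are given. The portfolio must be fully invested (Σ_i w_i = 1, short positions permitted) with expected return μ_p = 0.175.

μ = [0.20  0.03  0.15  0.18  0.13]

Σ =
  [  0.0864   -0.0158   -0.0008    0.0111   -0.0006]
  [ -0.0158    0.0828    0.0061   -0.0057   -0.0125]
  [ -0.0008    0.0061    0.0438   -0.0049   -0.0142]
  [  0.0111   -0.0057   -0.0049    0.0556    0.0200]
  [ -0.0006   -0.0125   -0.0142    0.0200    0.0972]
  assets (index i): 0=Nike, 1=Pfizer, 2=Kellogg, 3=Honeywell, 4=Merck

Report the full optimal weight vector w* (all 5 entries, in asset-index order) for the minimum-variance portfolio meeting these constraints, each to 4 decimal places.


0.2323  -0.0506  0.4078  0.3105  0.0999

p=Σ⁻¹μ = [2.1772  0.8881  4.1341  2.7148  1.5105]
q=Σ⁻¹𝟙 = [12.8871  15.5699  26.8387  14.5945  13.2878]
a=μᵀp=1.767233  b=𝟙ᵀp=11.424750  c=𝟙ᵀq=83.178006  D=ac−b²=16.470026
λ₁=(c·0.175−b)/D = (83.178006·0.175−11.424750)/16.470026 = 0.190127
λ₂=(a−b·0.175)/D = (1.767233−11.424750·0.175)/16.470026 = -0.014092
w* = 0.190127·p + -0.014092·q:
  w_0 = 0.190127·2.1772 + -0.014092·12.8871 = 0.2323  (Nike)
  w_1 = 0.190127·0.8881 + -0.014092·15.5699 = -0.0506  (Pfizer)
  w_2 = 0.190127·4.1341 + -0.014092·26.8387 = 0.4078  (Kellogg)
  w_3 = 0.190127·2.7148 + -0.014092·14.5945 = 0.3105  (Honeywell)
  w_4 = 0.190127·1.5105 + -0.014092·13.2878 = 0.0999  (Merck)
Σw_i=1.0000  μᵀw=0.1750
σ²=wᵀΣw=λ₁·μ_p+λ₂ = 0.190127·0.175 + -0.014092 = 0.019180 ≈ 0.0192


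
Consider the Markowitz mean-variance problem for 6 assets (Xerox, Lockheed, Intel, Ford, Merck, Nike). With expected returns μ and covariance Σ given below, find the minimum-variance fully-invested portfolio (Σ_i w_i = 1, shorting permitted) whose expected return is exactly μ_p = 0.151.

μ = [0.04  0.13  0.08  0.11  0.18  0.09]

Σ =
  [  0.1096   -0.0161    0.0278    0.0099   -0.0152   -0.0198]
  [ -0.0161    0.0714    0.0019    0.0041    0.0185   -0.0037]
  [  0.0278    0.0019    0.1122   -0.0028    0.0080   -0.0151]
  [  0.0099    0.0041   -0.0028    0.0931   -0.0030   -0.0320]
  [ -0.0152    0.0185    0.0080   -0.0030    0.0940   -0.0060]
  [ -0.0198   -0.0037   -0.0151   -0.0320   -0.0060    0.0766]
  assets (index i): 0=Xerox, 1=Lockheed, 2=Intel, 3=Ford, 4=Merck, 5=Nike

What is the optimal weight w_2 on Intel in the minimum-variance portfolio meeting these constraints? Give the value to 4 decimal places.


0.0032

x=Σ⁻¹μ = [0.9744  1.5403  0.7106  1.9971  1.9403  2.6276]
y=Σ⁻¹𝟙 = [13.9981  14.2520  8.5822  18.8305  11.7445  27.8398]
a=μᵀx=1.101474  b=𝟙ᵀx=9.790215  c=𝟙ᵀy=95.247201  D=ac−b²=9.064018
λ₁=(c·0.151−b)/D = (95.247201·0.151−9.790215)/9.064018 = 0.506631
λ₂=(a−b·0.151)/D = (1.101474−9.790215·0.151)/9.064018 = -0.041576
w* = 0.506631·x + -0.041576·y:
  w_0 = 0.506631·0.9744 + -0.041576·13.9981 = -0.0884  (Xerox)
  w_1 = 0.506631·1.5403 + -0.041576·14.2520 = 0.1878  (Lockheed)
  w_2 = 0.506631·0.7106 + -0.041576·8.5822 = 0.0032  (Intel)
  w_3 = 0.506631·1.9971 + -0.041576·18.8305 = 0.2289  (Ford)
  w_4 = 0.506631·1.9403 + -0.041576·11.7445 = 0.4947  (Merck)
  w_5 = 0.506631·2.6276 + -0.041576·27.8398 = 0.1737  (Nike)
Σw_i=1.0000  μᵀw=0.1510
σ²=wᵀΣw=λ₁·μ_p+λ₂ = 0.506631·0.151 + -0.041576 = 0.034925 ≈ 0.0349


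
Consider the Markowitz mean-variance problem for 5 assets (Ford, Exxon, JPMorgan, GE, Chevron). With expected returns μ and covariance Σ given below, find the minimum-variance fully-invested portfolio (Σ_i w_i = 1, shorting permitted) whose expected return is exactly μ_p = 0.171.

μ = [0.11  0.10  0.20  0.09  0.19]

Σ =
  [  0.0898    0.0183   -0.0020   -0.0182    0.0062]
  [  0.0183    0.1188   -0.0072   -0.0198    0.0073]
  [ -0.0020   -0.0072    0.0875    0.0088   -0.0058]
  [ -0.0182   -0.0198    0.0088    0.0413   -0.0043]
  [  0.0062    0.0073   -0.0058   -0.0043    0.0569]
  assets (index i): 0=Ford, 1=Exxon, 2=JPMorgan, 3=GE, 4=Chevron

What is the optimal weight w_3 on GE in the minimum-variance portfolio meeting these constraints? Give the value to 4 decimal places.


0.1194

p=Σ⁻¹μ = [1.4655  1.0757  2.3179  3.2134  3.5206]
q=Σ⁻¹𝟙 = [15.0599  11.6230  10.3041  36.1237  18.2228]
a=μᵀp=1.690485  b=𝟙ᵀp=11.593169  c=𝟙ᵀq=91.333459  D=ac−b²=19.996259
λ₁=(c·0.171−b)/D = (91.333459·0.171−11.593169)/19.996259 = 0.201280
λ₂=(a−b·0.171)/D = (1.690485−11.593169·0.171)/19.996259 = -0.014600
w* = 0.201280·p + -0.014600·q:
  w_0 = 0.201280·1.4655 + -0.014600·15.0599 = 0.0751  (Ford)
  w_1 = 0.201280·1.0757 + -0.014600·11.6230 = 0.0468  (Exxon)
  w_2 = 0.201280·2.3179 + -0.014600·10.3041 = 0.3161  (JPMorgan)
  w_3 = 0.201280·3.2134 + -0.014600·36.1237 = 0.1194  (GE)
  w_4 = 0.201280·3.5206 + -0.014600·18.2228 = 0.4426  (Chevron)
Σw_i=1.0000  μᵀw=0.1710
σ²=wᵀΣw=λ₁·μ_p+λ₂ = 0.201280·0.171 + -0.014600 = 0.019819 ≈ 0.0198


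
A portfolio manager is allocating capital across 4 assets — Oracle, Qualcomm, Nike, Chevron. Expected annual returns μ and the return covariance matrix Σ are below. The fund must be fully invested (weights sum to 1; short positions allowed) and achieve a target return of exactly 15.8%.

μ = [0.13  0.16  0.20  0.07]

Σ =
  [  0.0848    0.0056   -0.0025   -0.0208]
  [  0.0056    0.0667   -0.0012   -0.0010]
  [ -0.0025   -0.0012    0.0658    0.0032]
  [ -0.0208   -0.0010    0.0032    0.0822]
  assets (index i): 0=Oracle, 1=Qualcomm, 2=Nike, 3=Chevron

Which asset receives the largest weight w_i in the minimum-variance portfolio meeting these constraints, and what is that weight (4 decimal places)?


Nike (0.3864)

p=Σ⁻¹μ = [1.7666  2.3242  3.0903  1.2066]
q=Σ⁻¹𝟙 = [15.1221  14.2311  15.2744  15.5705]
a=μᵀp=1.304053  b=𝟙ᵀp=8.387677  c=𝟙ᵀq=60.198171  D=ac−b²=8.148460
λ₁=(c·0.158−b)/D = (60.198171·0.158−8.387677)/8.148460 = 0.137895
λ₂=(a−b·0.158)/D = (1.304053−8.387677·0.158)/8.148460 = -0.002602
w* = 0.137895·p + -0.002602·q:
  w_0 = 0.137895·1.7666 + -0.002602·15.1221 = 0.2043  (Oracle)
  w_1 = 0.137895·2.3242 + -0.002602·14.2311 = 0.2835  (Qualcomm)
  w_2 = 0.137895·3.0903 + -0.002602·15.2744 = 0.3864  (Nike)
  w_3 = 0.137895·1.2066 + -0.002602·15.5705 = 0.1259  (Chevron)
Σw_i=1.0000  μᵀw=0.1580
σ²=wᵀΣw=λ₁·μ_p+λ₂ = 0.137895·0.158 + -0.002602 = 0.019186 ≈ 0.0192
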